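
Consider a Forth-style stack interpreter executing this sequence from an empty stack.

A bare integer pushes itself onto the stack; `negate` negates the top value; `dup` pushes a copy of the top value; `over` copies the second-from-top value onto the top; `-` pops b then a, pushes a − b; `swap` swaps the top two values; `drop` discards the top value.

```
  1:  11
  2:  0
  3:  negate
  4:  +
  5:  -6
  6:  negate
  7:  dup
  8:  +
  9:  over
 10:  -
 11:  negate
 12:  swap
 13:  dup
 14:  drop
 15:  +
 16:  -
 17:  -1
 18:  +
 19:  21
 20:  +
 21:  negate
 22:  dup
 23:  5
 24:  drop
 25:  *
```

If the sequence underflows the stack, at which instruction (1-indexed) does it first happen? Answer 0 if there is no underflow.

11      [11]
0       [11, 0]
negate  [11, 0]
+       [11]
-6      [11, -6]
negate  [11, 6]
dup     [11, 6, 6]
+       [11, 12]
over    [11, 12, 11]
-       [11, 1]
negate  [11, -1]
swap    [-1, 11]
dup     [-1, 11, 11]
drop    [-1, 11]
+       [10]
-  — needs 2 operands, stack has 1 → underflow

16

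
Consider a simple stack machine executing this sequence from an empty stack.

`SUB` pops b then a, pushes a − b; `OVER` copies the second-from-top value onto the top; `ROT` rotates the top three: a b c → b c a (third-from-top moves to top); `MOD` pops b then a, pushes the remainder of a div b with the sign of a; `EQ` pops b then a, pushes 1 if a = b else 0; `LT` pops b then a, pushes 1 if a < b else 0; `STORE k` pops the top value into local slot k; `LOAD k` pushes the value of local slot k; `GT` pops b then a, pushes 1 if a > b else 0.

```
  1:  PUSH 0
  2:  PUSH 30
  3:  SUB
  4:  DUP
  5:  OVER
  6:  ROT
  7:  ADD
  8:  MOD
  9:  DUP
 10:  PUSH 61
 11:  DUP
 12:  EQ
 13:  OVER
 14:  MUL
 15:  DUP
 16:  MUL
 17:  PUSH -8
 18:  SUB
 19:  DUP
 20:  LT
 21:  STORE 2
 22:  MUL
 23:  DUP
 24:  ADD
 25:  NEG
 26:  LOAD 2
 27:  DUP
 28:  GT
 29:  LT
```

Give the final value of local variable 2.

PUSH 0  -> [0]
PUSH 30 -> [0, 30]
SUB     -> [-30]
DUP     -> [-30, -30]
OVER    -> [-30, -30, -30]
ROT     -> [-30, -30, -30]
ADD     -> [-30, -60]
MOD     -> [-30]
DUP     -> [-30, -30]
PUSH 61 -> [-30, -30, 61]
DUP     -> [-30, -30, 61, 61]
EQ      -> [-30, -30, 1]
OVER    -> [-30, -30, 1, -30]
MUL     -> [-30, -30, -30]
DUP     -> [-30, -30, -30, -30]
MUL     -> [-30, -30, 900]
PUSH -8 -> [-30, -30, 900, -8]
SUB     -> [-30, -30, 908]
DUP     -> [-30, -30, 908, 908]
LT      -> [-30, -30, 0]
STORE 2 -> [-30, -30]
MUL     -> [900]
DUP     -> [900, 900]
ADD     -> [1800]
NEG     -> [-1800]
LOAD 2  -> [-1800, 0]
DUP     -> [-1800, 0, 0]
GT      -> [-1800, 0]
LT      -> [1]

0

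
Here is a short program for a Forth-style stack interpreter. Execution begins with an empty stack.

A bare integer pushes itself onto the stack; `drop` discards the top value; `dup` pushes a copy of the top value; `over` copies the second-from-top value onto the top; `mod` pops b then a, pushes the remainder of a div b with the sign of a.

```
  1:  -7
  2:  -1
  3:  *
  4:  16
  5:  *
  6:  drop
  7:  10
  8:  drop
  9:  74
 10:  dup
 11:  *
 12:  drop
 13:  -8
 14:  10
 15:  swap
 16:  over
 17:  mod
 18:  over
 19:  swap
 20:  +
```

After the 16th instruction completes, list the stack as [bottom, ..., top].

[10, -8, 10]

-7   : -7
-1   : -7 -1
*    : 7
16   : 7 16
*    : 112
drop : (empty)
10   : 10
drop : (empty)
74   : 74
dup  : 74 74
*    : 5476
drop : (empty)
-8   : -8
10   : -8 10
swap : 10 -8
over : 10 -8 10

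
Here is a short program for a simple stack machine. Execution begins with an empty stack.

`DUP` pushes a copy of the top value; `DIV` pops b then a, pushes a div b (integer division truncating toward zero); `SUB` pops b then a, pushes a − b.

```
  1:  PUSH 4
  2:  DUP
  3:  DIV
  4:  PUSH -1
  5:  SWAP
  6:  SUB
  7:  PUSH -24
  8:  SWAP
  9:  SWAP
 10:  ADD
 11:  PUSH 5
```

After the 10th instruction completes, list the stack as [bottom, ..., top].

PUSH 4    [4]
DUP       [4, 4]
DIV       [1]
PUSH -1   [1, -1]
SWAP      [-1, 1]
SUB       [-2]
PUSH -24  [-2, -24]
SWAP      [-24, -2]
SWAP      [-2, -24]
ADD       [-26]

[-26]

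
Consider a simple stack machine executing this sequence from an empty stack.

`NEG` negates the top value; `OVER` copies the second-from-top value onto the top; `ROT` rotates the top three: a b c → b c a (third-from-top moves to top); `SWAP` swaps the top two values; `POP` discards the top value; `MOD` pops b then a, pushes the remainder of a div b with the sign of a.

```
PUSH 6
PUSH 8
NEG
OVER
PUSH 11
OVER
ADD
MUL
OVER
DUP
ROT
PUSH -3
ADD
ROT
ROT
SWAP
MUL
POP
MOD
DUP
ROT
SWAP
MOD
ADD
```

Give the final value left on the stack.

-2

PUSH 6  -> [6]
PUSH 8  -> [6, 8]
NEG     -> [6, -8]
OVER    -> [6, -8, 6]
PUSH 11 -> [6, -8, 6, 11]
OVER    -> [6, -8, 6, 11, 6]
ADD     -> [6, -8, 6, 17]
MUL     -> [6, -8, 102]
OVER    -> [6, -8, 102, -8]
DUP     -> [6, -8, 102, -8, -8]
ROT     -> [6, -8, -8, -8, 102]
PUSH -3 -> [6, -8, -8, -8, 102, -3]
ADD     -> [6, -8, -8, -8, 99]
ROT     -> [6, -8, -8, 99, -8]
ROT     -> [6, -8, 99, -8, -8]
SWAP    -> [6, -8, 99, -8, -8]
MUL     -> [6, -8, 99, 64]
POP     -> [6, -8, 99]
MOD     -> [6, -8]
DUP     -> [6, -8, -8]
ROT     -> [-8, -8, 6]
SWAP    -> [-8, 6, -8]
MOD     -> [-8, 6]
ADD     -> [-2]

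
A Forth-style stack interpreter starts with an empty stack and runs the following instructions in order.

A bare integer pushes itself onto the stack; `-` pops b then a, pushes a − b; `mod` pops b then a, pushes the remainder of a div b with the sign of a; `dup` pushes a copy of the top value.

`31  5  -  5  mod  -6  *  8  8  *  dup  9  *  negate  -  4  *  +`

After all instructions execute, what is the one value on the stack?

2554

31      [31]
5       [31, 5]
-       [26]
5       [26, 5]
mod     [1]
-6      [1, -6]
*       [-6]
8       [-6, 8]
8       [-6, 8, 8]
*       [-6, 64]
dup     [-6, 64, 64]
9       [-6, 64, 64, 9]
*       [-6, 64, 576]
negate  [-6, 64, -576]
-       [-6, 640]
4       [-6, 640, 4]
*       [-6, 2560]
+       [2554]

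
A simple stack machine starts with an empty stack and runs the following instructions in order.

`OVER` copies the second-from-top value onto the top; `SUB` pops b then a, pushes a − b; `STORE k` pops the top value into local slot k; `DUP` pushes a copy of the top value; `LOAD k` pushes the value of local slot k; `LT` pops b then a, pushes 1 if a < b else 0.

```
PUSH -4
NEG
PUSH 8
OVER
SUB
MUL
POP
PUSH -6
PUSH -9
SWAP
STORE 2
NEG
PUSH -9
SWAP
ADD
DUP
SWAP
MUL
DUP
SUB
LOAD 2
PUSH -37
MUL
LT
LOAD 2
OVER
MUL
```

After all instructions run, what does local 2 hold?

-6

PUSH -4   [-4]
NEG       [4]
PUSH 8    [4, 8]
OVER      [4, 8, 4]
SUB       [4, 4]
MUL       [16]
POP       []
PUSH -6   [-6]
PUSH -9   [-6, -9]
SWAP      [-9, -6]
STORE 2   [-9]
NEG       [9]
PUSH -9   [9, -9]
SWAP      [-9, 9]
ADD       [0]
DUP       [0, 0]
SWAP      [0, 0]
MUL       [0]
DUP       [0, 0]
SUB       [0]
LOAD 2    [0, -6]
PUSH -37  [0, -6, -37]
MUL       [0, 222]
LT        [1]
LOAD 2    [1, -6]
OVER      [1, -6, 1]
MUL       [1, -6]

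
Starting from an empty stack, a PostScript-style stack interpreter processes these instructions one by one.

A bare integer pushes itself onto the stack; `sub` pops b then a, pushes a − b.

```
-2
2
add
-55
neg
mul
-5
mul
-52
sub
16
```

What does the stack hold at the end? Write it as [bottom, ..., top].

-2  -> [-2]
2   -> [-2, 2]
add -> [0]
-55 -> [0, -55]
neg -> [0, 55]
mul -> [0]
-5  -> [0, -5]
mul -> [0]
-52 -> [0, -52]
sub -> [52]
16  -> [52, 16]

[52, 16]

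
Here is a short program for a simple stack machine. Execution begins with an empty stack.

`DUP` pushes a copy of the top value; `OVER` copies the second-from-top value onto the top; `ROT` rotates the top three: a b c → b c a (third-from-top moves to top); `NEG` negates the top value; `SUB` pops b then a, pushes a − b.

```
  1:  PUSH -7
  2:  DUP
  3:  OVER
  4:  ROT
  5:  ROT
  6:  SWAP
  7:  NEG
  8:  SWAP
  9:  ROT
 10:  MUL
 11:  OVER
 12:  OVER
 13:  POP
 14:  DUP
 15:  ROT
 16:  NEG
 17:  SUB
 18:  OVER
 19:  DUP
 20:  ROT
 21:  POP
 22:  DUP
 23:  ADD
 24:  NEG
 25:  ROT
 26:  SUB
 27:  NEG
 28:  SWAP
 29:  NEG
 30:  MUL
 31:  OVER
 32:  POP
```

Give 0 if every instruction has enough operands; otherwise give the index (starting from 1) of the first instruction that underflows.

PUSH -7 : [-7]
DUP     : [-7, -7]
OVER    : [-7, -7, -7]
ROT     : [-7, -7, -7]
ROT     : [-7, -7, -7]
SWAP    : [-7, -7, -7]
NEG     : [-7, -7, 7]
SWAP    : [-7, 7, -7]
ROT     : [7, -7, -7]
MUL     : [7, 49]
OVER    : [7, 49, 7]
OVER    : [7, 49, 7, 49]
POP     : [7, 49, 7]
DUP     : [7, 49, 7, 7]
ROT     : [7, 7, 7, 49]
NEG     : [7, 7, 7, -49]
SUB     : [7, 7, 56]
OVER    : [7, 7, 56, 7]
DUP     : [7, 7, 56, 7, 7]
ROT     : [7, 7, 7, 7, 56]
POP     : [7, 7, 7, 7]
DUP     : [7, 7, 7, 7, 7]
ADD     : [7, 7, 7, 14]
NEG     : [7, 7, 7, -14]
ROT     : [7, 7, -14, 7]
SUB     : [7, 7, -21]
NEG     : [7, 7, 21]
SWAP    : [7, 21, 7]
NEG     : [7, 21, -7]
MUL     : [7, -147]
OVER    : [7, -147, 7]
POP     : [7, -147]

0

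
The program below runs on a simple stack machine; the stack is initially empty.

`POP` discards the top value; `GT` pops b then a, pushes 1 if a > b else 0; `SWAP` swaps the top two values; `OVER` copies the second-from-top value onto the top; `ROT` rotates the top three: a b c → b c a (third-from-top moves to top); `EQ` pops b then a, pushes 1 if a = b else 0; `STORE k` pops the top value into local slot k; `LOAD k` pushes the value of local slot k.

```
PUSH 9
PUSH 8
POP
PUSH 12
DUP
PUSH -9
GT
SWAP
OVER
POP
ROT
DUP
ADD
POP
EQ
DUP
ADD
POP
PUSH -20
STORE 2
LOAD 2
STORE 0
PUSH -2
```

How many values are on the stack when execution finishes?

PUSH 9   : [9]
PUSH 8   : [9, 8]
POP      : [9]
PUSH 12  : [9, 12]
DUP      : [9, 12, 12]
PUSH -9  : [9, 12, 12, -9]
GT       : [9, 12, 1]
SWAP     : [9, 1, 12]
OVER     : [9, 1, 12, 1]
POP      : [9, 1, 12]
ROT      : [1, 12, 9]
DUP      : [1, 12, 9, 9]
ADD      : [1, 12, 18]
POP      : [1, 12]
EQ       : [0]
DUP      : [0, 0]
ADD      : [0]
POP      : []
PUSH -20 : [-20]
STORE 2  : []
LOAD 2   : [-20]
STORE 0  : []
PUSH -2  : [-2]

1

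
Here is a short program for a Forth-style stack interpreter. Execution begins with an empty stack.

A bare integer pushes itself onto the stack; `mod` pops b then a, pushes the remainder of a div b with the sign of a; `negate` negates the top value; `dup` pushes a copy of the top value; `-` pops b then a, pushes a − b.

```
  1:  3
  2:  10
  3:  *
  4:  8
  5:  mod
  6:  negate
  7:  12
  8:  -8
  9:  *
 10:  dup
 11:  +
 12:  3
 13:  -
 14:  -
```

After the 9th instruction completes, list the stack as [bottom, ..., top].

3      : 3
10     : 3 10
*      : 30
8      : 30 8
mod    : 6
negate : -6
12     : -6 12
-8     : -6 12 -8
*      : -6 -96

[-6, -96]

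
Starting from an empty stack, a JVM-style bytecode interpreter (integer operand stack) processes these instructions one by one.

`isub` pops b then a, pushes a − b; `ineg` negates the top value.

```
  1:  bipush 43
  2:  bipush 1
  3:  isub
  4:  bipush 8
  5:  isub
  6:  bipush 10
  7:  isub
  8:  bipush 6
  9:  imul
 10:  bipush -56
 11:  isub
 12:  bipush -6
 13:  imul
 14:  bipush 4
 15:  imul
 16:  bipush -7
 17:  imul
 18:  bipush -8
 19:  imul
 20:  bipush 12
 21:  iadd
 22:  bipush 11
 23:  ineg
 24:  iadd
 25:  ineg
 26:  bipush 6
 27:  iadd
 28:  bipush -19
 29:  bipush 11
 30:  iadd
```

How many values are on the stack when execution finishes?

2

bipush 43  -> [43]
bipush 1   -> [43, 1]
isub       -> [42]
bipush 8   -> [42, 8]
isub       -> [34]
bipush 10  -> [34, 10]
isub       -> [24]
bipush 6   -> [24, 6]
imul       -> [144]
bipush -56 -> [144, -56]
isub       -> [200]
bipush -6  -> [200, -6]
imul       -> [-1200]
bipush 4   -> [-1200, 4]
imul       -> [-4800]
bipush -7  -> [-4800, -7]
imul       -> [33600]
bipush -8  -> [33600, -8]
imul       -> [-268800]
bipush 12  -> [-268800, 12]
iadd       -> [-268788]
bipush 11  -> [-268788, 11]
ineg       -> [-268788, -11]
iadd       -> [-268799]
ineg       -> [268799]
bipush 6   -> [268799, 6]
iadd       -> [268805]
bipush -19 -> [268805, -19]
bipush 11  -> [268805, -19, 11]
iadd       -> [268805, -8]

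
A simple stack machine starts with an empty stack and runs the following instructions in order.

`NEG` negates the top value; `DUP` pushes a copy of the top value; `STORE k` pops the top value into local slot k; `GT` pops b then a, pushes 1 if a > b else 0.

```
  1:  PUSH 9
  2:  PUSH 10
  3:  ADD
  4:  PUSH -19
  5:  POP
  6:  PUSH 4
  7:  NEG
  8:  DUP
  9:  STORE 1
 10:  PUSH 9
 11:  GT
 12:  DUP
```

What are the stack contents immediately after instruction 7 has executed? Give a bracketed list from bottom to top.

[19, -4]

PUSH 9   : 9
PUSH 10  : 9 10
ADD      : 19
PUSH -19 : 19 -19
POP      : 19
PUSH 4   : 19 4
NEG      : 19 -4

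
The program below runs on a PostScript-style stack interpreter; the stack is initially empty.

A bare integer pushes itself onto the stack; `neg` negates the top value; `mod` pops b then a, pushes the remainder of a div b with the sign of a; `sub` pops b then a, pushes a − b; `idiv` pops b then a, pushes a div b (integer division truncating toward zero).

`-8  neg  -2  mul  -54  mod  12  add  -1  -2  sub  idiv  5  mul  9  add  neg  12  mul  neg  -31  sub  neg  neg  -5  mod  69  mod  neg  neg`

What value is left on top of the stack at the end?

-8    [-8]
neg   [8]
-2    [8, -2]
mul   [-16]
-54   [-16, -54]
mod   [-16]
12    [-16, 12]
add   [-4]
-1    [-4, -1]
-2    [-4, -1, -2]
sub   [-4, 1]
idiv  [-4]
5     [-4, 5]
mul   [-20]
9     [-20, 9]
add   [-11]
neg   [11]
12    [11, 12]
mul   [132]
neg   [-132]
-31   [-132, -31]
sub   [-101]
neg   [101]
neg   [-101]
-5    [-101, -5]
mod   [-1]
69    [-1, 69]
mod   [-1]
neg   [1]
neg   [-1]

-1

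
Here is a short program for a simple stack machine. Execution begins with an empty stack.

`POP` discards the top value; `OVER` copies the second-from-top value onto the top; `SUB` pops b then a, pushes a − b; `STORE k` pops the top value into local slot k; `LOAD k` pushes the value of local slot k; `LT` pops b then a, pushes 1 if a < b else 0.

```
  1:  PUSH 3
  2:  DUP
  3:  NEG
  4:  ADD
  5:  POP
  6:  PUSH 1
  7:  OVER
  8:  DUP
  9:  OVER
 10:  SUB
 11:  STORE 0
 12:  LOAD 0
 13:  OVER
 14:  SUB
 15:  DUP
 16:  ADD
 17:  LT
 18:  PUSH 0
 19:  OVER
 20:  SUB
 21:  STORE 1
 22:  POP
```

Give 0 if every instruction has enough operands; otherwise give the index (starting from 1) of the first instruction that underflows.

PUSH 3  [3]
DUP     [3, 3]
NEG     [3, -3]
ADD     [0]
POP     []
PUSH 1  [1]
OVER  — needs 2 operands, stack has 1 → underflow

7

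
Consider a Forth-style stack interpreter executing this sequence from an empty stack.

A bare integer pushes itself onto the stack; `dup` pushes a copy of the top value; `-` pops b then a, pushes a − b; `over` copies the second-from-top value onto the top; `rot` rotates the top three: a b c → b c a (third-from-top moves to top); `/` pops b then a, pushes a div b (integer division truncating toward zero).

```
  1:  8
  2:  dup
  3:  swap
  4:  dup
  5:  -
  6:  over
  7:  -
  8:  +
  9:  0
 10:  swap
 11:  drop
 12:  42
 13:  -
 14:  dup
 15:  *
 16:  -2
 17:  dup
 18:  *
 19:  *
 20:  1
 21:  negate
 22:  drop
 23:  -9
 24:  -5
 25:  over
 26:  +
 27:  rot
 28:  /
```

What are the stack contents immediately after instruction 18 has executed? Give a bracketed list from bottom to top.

[1764, 4]

8    -> 8
dup  -> 8 8
swap -> 8 8
dup  -> 8 8 8
-    -> 8 0
over -> 8 0 8
-    -> 8 -8
+    -> 0
0    -> 0 0
swap -> 0 0
drop -> 0
42   -> 0 42
-    -> -42
dup  -> -42 -42
*    -> 1764
-2   -> 1764 -2
dup  -> 1764 -2 -2
*    -> 1764 4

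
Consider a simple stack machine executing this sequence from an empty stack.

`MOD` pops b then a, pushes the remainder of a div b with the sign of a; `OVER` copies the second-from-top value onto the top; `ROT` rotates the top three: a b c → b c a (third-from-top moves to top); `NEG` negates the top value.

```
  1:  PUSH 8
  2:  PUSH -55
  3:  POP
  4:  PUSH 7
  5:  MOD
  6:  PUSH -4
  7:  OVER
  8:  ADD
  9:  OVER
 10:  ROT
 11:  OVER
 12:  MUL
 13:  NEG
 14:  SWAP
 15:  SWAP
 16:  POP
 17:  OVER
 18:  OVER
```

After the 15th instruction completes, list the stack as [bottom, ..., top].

PUSH 8   -> 8
PUSH -55 -> 8 -55
POP      -> 8
PUSH 7   -> 8 7
MOD      -> 1
PUSH -4  -> 1 -4
OVER     -> 1 -4 1
ADD      -> 1 -3
OVER     -> 1 -3 1
ROT      -> -3 1 1
OVER     -> -3 1 1 1
MUL      -> -3 1 1
NEG      -> -3 1 -1
SWAP     -> -3 -1 1
SWAP     -> -3 1 -1

[-3, 1, -1]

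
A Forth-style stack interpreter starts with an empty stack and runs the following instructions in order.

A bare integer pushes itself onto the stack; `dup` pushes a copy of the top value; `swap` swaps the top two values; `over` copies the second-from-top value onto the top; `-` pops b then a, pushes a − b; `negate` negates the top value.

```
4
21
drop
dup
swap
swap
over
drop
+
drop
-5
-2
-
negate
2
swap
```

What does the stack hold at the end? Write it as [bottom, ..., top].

4      → 4
21     → 4 21
drop   → 4
dup    → 4 4
swap   → 4 4
swap   → 4 4
over   → 4 4 4
drop   → 4 4
+      → 8
drop   → (empty)
-5     → -5
-2     → -5 -2
-      → -3
negate → 3
2      → 3 2
swap   → 2 3

[2, 3]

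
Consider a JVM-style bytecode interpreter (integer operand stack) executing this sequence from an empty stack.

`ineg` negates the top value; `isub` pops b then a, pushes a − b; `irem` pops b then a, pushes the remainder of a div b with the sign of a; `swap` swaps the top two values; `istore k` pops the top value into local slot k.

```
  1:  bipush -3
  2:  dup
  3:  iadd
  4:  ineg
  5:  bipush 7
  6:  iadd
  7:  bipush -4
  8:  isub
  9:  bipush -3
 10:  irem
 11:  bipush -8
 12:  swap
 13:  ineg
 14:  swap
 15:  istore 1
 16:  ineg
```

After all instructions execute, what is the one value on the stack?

bipush -3 → -3
dup       → -3 -3
iadd      → -6
ineg      → 6
bipush 7  → 6 7
iadd      → 13
bipush -4 → 13 -4
isub      → 17
bipush -3 → 17 -3
irem      → 2
bipush -8 → 2 -8
swap      → -8 2
ineg      → -8 -2
swap      → -2 -8
istore 1  → -2
ineg      → 2

2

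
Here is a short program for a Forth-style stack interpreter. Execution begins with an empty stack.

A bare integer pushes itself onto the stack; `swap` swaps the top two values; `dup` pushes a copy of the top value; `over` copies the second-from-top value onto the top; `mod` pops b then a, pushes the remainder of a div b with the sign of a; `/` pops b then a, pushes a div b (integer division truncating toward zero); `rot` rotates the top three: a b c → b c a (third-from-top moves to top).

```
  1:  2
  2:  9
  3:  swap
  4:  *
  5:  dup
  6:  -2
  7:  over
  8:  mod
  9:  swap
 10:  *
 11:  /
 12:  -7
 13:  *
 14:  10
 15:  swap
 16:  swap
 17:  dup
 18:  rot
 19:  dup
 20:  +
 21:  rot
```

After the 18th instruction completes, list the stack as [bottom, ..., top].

[10, 10, 0]

2    : 2
9    : 2 9
swap : 9 2
*    : 18
dup  : 18 18
-2   : 18 18 -2
over : 18 18 -2 18
mod  : 18 18 -2
swap : 18 -2 18
*    : 18 -36
/    : 0
-7   : 0 -7
*    : 0
10   : 0 10
swap : 10 0
swap : 0 10
dup  : 0 10 10
rot  : 10 10 0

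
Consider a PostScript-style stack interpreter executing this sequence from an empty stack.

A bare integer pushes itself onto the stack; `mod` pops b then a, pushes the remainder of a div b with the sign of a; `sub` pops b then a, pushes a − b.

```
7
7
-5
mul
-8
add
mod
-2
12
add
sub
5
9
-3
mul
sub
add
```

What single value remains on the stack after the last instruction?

29

7   → 7
7   → 7 7
-5  → 7 7 -5
mul → 7 -35
-8  → 7 -35 -8
add → 7 -43
mod → 7
-2  → 7 -2
12  → 7 -2 12
add → 7 10
sub → -3
5   → -3 5
9   → -3 5 9
-3  → -3 5 9 -3
mul → -3 5 -27
sub → -3 32
add → 29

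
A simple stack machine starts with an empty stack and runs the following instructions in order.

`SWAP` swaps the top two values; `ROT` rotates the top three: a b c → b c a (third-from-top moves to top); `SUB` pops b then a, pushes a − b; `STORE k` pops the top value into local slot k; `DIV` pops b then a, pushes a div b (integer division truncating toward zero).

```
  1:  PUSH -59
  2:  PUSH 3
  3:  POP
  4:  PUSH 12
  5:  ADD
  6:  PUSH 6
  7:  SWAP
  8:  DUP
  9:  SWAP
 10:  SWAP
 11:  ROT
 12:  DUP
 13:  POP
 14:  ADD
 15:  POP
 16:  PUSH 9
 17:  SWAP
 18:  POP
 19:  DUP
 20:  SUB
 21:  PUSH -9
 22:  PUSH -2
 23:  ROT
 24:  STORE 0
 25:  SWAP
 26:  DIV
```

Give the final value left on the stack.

PUSH -59  -59
PUSH 3    -59 3
POP       -59
PUSH 12   -59 12
ADD       -47
PUSH 6    -47 6
SWAP      6 -47
DUP       6 -47 -47
SWAP      6 -47 -47
SWAP      6 -47 -47
ROT       -47 -47 6
DUP       -47 -47 6 6
POP       -47 -47 6
ADD       -47 -41
POP       -47
PUSH 9    -47 9
SWAP      9 -47
POP       9
DUP       9 9
SUB       0
PUSH -9   0 -9
PUSH -2   0 -9 -2
ROT       -9 -2 0
STORE 0   -9 -2
SWAP      -2 -9
DIV       0

0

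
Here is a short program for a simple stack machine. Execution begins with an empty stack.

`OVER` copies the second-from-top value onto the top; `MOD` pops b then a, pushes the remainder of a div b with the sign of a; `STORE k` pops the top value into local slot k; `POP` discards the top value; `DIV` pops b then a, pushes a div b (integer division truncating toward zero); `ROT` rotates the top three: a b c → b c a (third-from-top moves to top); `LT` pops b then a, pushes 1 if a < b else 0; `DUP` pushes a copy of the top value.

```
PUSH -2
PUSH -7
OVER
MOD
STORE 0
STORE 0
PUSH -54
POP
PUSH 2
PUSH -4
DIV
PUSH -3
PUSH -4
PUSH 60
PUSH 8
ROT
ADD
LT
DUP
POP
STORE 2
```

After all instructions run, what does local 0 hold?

-2

PUSH -2  → [-2]
PUSH -7  → [-2, -7]
OVER     → [-2, -7, -2]
MOD      → [-2, -1]
STORE 0  → [-2]
STORE 0  → []
PUSH -54 → [-54]
POP      → []
PUSH 2   → [2]
PUSH -4  → [2, -4]
DIV      → [0]
PUSH -3  → [0, -3]
PUSH -4  → [0, -3, -4]
PUSH 60  → [0, -3, -4, 60]
PUSH 8   → [0, -3, -4, 60, 8]
ROT      → [0, -3, 60, 8, -4]
ADD      → [0, -3, 60, 4]
LT       → [0, -3, 0]
DUP      → [0, -3, 0, 0]
POP      → [0, -3, 0]
STORE 2  → [0, -3]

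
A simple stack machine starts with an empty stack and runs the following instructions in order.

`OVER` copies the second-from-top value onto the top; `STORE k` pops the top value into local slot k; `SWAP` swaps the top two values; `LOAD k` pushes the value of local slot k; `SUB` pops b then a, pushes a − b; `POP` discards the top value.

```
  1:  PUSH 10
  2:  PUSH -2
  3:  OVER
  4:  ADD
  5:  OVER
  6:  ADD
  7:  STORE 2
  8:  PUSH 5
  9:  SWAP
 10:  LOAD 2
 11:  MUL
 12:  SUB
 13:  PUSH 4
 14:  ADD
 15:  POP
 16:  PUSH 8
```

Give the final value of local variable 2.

18

PUSH 10 : 10
PUSH -2 : 10 -2
OVER    : 10 -2 10
ADD     : 10 8
OVER    : 10 8 10
ADD     : 10 18
STORE 2 : 10
PUSH 5  : 10 5
SWAP    : 5 10
LOAD 2  : 5 10 18
MUL     : 5 180
SUB     : -175
PUSH 4  : -175 4
ADD     : -171
POP     : (empty)
PUSH 8  : 8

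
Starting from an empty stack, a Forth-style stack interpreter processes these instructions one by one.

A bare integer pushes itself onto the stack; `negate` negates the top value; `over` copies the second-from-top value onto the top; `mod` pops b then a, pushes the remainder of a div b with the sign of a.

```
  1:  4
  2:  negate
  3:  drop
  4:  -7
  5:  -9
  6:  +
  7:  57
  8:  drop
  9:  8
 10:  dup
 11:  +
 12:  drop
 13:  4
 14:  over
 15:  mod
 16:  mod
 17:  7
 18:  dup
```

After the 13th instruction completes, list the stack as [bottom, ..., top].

4      → 4
negate → -4
drop   → (empty)
-7     → -7
-9     → -7 -9
+      → -16
57     → -16 57
drop   → -16
8      → -16 8
dup    → -16 8 8
+      → -16 16
drop   → -16
4      → -16 4

[-16, 4]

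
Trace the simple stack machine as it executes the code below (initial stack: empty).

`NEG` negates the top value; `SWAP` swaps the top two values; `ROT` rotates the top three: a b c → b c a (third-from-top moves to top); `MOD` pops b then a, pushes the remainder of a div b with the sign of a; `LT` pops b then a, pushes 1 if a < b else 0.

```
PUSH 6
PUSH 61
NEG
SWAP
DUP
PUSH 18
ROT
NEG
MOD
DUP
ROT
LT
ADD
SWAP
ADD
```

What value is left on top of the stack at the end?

-60

PUSH 6  → [6]
PUSH 61 → [6, 61]
NEG     → [6, -61]
SWAP    → [-61, 6]
DUP     → [-61, 6, 6]
PUSH 18 → [-61, 6, 6, 18]
ROT     → [-61, 6, 18, 6]
NEG     → [-61, 6, 18, -6]
MOD     → [-61, 6, 0]
DUP     → [-61, 6, 0, 0]
ROT     → [-61, 0, 0, 6]
LT      → [-61, 0, 1]
ADD     → [-61, 1]
SWAP    → [1, -61]
ADD     → [-60]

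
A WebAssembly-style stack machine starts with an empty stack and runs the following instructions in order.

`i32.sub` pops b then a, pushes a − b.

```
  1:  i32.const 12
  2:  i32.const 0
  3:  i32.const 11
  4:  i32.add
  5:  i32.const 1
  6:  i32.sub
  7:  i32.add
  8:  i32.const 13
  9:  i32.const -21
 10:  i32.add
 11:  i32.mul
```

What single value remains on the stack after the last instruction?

-176

i32.const 12  -> [12]
i32.const 0   -> [12, 0]
i32.const 11  -> [12, 0, 11]
i32.add       -> [12, 11]
i32.const 1   -> [12, 11, 1]
i32.sub       -> [12, 10]
i32.add       -> [22]
i32.const 13  -> [22, 13]
i32.const -21 -> [22, 13, -21]
i32.add       -> [22, -8]
i32.mul       -> [-176]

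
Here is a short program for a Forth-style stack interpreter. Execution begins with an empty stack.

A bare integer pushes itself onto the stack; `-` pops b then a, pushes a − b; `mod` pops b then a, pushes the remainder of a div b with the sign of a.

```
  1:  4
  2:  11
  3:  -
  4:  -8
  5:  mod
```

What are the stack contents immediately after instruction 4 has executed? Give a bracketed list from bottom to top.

4  : 4
11 : 4 11
-  : -7
-8 : -7 -8

[-7, -8]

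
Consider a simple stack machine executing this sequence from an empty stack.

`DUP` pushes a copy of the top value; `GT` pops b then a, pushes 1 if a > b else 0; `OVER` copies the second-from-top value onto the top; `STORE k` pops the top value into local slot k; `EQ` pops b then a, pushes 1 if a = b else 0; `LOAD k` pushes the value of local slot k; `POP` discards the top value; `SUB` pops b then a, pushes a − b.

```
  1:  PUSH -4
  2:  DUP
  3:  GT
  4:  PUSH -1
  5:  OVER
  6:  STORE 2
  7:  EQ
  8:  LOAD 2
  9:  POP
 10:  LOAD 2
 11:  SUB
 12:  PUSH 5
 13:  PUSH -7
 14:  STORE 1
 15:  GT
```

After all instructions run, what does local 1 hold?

PUSH -4 → -4
DUP     → -4 -4
GT      → 0
PUSH -1 → 0 -1
OVER    → 0 -1 0
STORE 2 → 0 -1
EQ      → 0
LOAD 2  → 0 0
POP     → 0
LOAD 2  → 0 0
SUB     → 0
PUSH 5  → 0 5
PUSH -7 → 0 5 -7
STORE 1 → 0 5
GT      → 0

-7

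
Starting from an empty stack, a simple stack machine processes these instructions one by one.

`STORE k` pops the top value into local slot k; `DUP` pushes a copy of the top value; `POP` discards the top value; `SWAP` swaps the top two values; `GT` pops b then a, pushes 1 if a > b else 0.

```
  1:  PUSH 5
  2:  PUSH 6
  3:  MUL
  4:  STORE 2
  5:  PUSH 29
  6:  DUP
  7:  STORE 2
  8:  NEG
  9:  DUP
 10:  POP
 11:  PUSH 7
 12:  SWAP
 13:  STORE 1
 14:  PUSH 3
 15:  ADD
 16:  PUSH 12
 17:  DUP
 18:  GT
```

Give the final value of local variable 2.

29

PUSH 5   5
PUSH 6   5 6
MUL      30
STORE 2  (empty)
PUSH 29  29
DUP      29 29
STORE 2  29
NEG      -29
DUP      -29 -29
POP      -29
PUSH 7   -29 7
SWAP     7 -29
STORE 1  7
PUSH 3   7 3
ADD      10
PUSH 12  10 12
DUP      10 12 12
GT       10 0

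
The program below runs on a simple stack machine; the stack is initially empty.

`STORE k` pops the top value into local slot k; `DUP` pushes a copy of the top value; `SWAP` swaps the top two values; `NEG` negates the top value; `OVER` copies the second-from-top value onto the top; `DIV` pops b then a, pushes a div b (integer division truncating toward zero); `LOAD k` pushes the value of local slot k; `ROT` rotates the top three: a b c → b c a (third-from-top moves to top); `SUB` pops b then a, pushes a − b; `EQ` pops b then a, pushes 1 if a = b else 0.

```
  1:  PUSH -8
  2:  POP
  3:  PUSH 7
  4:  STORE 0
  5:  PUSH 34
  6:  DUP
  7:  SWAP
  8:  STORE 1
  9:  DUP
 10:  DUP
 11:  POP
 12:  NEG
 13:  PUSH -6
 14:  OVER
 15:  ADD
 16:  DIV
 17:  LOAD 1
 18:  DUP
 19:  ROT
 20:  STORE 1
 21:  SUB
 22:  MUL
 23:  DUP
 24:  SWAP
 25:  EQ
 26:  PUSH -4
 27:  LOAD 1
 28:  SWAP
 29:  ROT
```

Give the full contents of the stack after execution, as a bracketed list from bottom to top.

PUSH -8 → -8
POP     → (empty)
PUSH 7  → 7
STORE 0 → (empty)
PUSH 34 → 34
DUP     → 34 34
SWAP    → 34 34
STORE 1 → 34
DUP     → 34 34
DUP     → 34 34 34
POP     → 34 34
NEG     → 34 -34
PUSH -6 → 34 -34 -6
OVER    → 34 -34 -6 -34
ADD     → 34 -34 -40
DIV     → 34 0
LOAD 1  → 34 0 34
DUP     → 34 0 34 34
ROT     → 34 34 34 0
STORE 1 → 34 34 34
SUB     → 34 0
MUL     → 0
DUP     → 0 0
SWAP    → 0 0
EQ      → 1
PUSH -4 → 1 -4
LOAD 1  → 1 -4 0
SWAP    → 1 0 -4
ROT     → 0 -4 1

[0, -4, 1]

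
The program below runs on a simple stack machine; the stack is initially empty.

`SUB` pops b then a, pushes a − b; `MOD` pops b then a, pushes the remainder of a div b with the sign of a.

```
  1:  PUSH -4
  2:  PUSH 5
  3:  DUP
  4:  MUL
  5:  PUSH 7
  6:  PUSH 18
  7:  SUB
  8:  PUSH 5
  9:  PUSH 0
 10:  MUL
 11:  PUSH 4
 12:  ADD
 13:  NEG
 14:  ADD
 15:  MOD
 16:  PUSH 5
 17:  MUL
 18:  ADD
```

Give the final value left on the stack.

46

PUSH -4 -> [-4]
PUSH 5  -> [-4, 5]
DUP     -> [-4, 5, 5]
MUL     -> [-4, 25]
PUSH 7  -> [-4, 25, 7]
PUSH 18 -> [-4, 25, 7, 18]
SUB     -> [-4, 25, -11]
PUSH 5  -> [-4, 25, -11, 5]
PUSH 0  -> [-4, 25, -11, 5, 0]
MUL     -> [-4, 25, -11, 0]
PUSH 4  -> [-4, 25, -11, 0, 4]
ADD     -> [-4, 25, -11, 4]
NEG     -> [-4, 25, -11, -4]
ADD     -> [-4, 25, -15]
MOD     -> [-4, 10]
PUSH 5  -> [-4, 10, 5]
MUL     -> [-4, 50]
ADD     -> [46]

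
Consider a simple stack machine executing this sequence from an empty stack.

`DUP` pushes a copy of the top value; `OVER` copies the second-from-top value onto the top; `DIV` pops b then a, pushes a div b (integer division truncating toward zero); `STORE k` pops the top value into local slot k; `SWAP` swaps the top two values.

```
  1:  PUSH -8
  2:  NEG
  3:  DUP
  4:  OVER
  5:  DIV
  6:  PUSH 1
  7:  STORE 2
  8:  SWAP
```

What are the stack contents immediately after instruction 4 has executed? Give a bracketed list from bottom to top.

[8, 8, 8]

PUSH -8 → [-8]
NEG     → [8]
DUP     → [8, 8]
OVER    → [8, 8, 8]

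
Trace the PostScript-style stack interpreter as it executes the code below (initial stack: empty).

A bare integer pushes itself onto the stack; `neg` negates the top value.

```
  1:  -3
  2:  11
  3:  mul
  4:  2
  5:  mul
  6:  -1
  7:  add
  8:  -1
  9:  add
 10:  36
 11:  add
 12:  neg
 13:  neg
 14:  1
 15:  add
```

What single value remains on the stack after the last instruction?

-3  -> [-3]
11  -> [-3, 11]
mul -> [-33]
2   -> [-33, 2]
mul -> [-66]
-1  -> [-66, -1]
add -> [-67]
-1  -> [-67, -1]
add -> [-68]
36  -> [-68, 36]
add -> [-32]
neg -> [32]
neg -> [-32]
1   -> [-32, 1]
add -> [-31]

-31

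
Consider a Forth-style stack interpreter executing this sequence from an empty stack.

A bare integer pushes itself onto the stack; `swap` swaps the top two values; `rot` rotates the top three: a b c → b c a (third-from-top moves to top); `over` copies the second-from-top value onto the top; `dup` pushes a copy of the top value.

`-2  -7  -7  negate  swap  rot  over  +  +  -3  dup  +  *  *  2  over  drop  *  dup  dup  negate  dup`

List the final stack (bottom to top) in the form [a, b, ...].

[1344, 1344, -1344, -1344]

-2     → [-2]
-7     → [-2, -7]
-7     → [-2, -7, -7]
negate → [-2, -7, 7]
swap   → [-2, 7, -7]
rot    → [7, -7, -2]
over   → [7, -7, -2, -7]
+      → [7, -7, -9]
+      → [7, -16]
-3     → [7, -16, -3]
dup    → [7, -16, -3, -3]
+      → [7, -16, -6]
*      → [7, 96]
*      → [672]
2      → [672, 2]
over   → [672, 2, 672]
drop   → [672, 2]
*      → [1344]
dup    → [1344, 1344]
dup    → [1344, 1344, 1344]
negate → [1344, 1344, -1344]
dup    → [1344, 1344, -1344, -1344]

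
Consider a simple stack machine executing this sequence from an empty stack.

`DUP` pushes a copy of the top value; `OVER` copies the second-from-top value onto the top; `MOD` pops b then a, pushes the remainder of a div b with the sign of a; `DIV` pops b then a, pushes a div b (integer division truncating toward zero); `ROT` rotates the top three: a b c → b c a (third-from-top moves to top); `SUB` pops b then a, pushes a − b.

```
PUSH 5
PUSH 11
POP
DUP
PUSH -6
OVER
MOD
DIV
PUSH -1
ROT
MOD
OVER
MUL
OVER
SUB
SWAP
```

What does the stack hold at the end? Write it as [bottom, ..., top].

[10, -5]

PUSH 5  → [5]
PUSH 11 → [5, 11]
POP     → [5]
DUP     → [5, 5]
PUSH -6 → [5, 5, -6]
OVER    → [5, 5, -6, 5]
MOD     → [5, 5, -1]
DIV     → [5, -5]
PUSH -1 → [5, -5, -1]
ROT     → [-5, -1, 5]
MOD     → [-5, -1]
OVER    → [-5, -1, -5]
MUL     → [-5, 5]
OVER    → [-5, 5, -5]
SUB     → [-5, 10]
SWAP    → [10, -5]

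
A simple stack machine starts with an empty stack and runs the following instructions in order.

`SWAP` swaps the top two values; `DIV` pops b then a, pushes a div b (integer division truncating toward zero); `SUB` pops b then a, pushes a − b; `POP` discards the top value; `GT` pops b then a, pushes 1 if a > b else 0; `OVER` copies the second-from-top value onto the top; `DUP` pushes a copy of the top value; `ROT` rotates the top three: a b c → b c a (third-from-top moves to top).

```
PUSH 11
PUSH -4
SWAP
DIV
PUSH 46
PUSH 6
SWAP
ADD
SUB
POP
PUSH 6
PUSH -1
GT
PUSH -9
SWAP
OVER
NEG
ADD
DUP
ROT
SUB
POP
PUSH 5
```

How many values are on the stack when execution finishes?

2

PUSH 11 : 11
PUSH -4 : 11 -4
SWAP    : -4 11
DIV     : 0
PUSH 46 : 0 46
PUSH 6  : 0 46 6
SWAP    : 0 6 46
ADD     : 0 52
SUB     : -52
POP     : (empty)
PUSH 6  : 6
PUSH -1 : 6 -1
GT      : 1
PUSH -9 : 1 -9
SWAP    : -9 1
OVER    : -9 1 -9
NEG     : -9 1 9
ADD     : -9 10
DUP     : -9 10 10
ROT     : 10 10 -9
SUB     : 10 19
POP     : 10
PUSH 5  : 10 5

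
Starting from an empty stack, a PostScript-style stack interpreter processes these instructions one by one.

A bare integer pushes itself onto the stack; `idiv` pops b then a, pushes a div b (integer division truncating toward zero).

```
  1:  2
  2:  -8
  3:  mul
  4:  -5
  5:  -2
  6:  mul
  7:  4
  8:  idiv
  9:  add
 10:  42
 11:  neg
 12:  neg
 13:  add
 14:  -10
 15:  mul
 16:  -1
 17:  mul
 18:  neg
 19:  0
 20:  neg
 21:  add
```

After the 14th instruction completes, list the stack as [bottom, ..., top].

2     2
-8    2 -8
mul   -16
-5    -16 -5
-2    -16 -5 -2
mul   -16 10
4     -16 10 4
idiv  -16 2
add   -14
42    -14 42
neg   -14 -42
neg   -14 42
add   28
-10   28 -10

[28, -10]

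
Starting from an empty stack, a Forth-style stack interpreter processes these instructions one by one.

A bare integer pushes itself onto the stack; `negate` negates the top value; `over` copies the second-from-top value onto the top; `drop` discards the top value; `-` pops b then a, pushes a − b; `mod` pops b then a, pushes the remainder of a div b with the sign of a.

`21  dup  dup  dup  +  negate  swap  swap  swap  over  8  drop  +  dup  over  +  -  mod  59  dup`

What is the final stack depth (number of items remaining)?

21      21
dup     21 21
dup     21 21 21
dup     21 21 21 21
+       21 21 42
negate  21 21 -42
swap    21 -42 21
swap    21 21 -42
swap    21 -42 21
over    21 -42 21 -42
8       21 -42 21 -42 8
drop    21 -42 21 -42
+       21 -42 -21
dup     21 -42 -21 -21
over    21 -42 -21 -21 -21
+       21 -42 -21 -42
-       21 -42 21
mod     21 0
59      21 0 59
dup     21 0 59 59

4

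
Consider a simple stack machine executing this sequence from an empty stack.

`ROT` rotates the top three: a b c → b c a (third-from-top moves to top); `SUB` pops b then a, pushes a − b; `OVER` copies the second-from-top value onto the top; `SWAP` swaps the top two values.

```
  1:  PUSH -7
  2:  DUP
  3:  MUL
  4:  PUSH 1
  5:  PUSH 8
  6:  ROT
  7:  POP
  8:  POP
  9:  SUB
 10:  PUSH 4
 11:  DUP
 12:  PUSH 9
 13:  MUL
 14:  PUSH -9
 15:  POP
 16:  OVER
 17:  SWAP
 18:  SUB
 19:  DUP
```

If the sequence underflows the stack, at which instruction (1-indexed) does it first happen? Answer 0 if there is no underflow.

9

PUSH -7  -7
DUP      -7 -7
MUL      49
PUSH 1   49 1
PUSH 8   49 1 8
ROT      1 8 49
POP      1 8
POP      1
SUB  — needs 2 operands, stack has 1 → underflow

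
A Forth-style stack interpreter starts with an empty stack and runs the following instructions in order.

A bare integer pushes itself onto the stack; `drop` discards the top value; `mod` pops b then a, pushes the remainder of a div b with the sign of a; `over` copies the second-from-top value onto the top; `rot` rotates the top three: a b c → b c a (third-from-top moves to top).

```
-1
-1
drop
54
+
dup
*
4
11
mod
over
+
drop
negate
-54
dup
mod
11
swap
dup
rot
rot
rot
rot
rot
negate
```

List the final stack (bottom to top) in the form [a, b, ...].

-1      -1
-1      -1 -1
drop    -1
54      -1 54
+       53
dup     53 53
*       2809
4       2809 4
11      2809 4 11
mod     2809 4
over    2809 4 2809
+       2809 2813
drop    2809
negate  -2809
-54     -2809 -54
dup     -2809 -54 -54
mod     -2809 0
11      -2809 0 11
swap    -2809 11 0
dup     -2809 11 0 0
rot     -2809 0 0 11
rot     -2809 0 11 0
rot     -2809 11 0 0
rot     -2809 0 0 11
rot     -2809 0 11 0
negate  -2809 0 11 0

[-2809, 0, 11, 0]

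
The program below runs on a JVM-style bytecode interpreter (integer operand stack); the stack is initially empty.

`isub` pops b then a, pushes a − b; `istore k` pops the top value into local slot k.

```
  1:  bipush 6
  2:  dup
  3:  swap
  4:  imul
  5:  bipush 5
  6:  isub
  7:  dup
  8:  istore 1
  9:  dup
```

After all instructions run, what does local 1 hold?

31

bipush 6 : [6]
dup      : [6, 6]
swap     : [6, 6]
imul     : [36]
bipush 5 : [36, 5]
isub     : [31]
dup      : [31, 31]
istore 1 : [31]
dup      : [31, 31]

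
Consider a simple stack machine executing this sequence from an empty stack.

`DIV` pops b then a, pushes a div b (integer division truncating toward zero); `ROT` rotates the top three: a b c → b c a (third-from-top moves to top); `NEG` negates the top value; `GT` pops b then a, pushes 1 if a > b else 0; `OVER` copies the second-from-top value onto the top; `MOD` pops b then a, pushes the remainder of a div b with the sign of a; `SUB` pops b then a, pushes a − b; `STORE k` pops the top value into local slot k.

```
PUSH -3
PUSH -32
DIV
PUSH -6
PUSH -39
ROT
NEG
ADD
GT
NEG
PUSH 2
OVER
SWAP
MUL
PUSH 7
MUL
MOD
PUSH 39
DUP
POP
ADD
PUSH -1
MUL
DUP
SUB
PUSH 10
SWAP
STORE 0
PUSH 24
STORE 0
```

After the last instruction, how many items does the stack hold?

1

PUSH -3   -3
PUSH -32  -3 -32
DIV       0
PUSH -6   0 -6
PUSH -39  0 -6 -39
ROT       -6 -39 0
NEG       -6 -39 0
ADD       -6 -39
GT        1
NEG       -1
PUSH 2    -1 2
OVER      -1 2 -1
SWAP      -1 -1 2
MUL       -1 -2
PUSH 7    -1 -2 7
MUL       -1 -14
MOD       -1
PUSH 39   -1 39
DUP       -1 39 39
POP       -1 39
ADD       38
PUSH -1   38 -1
MUL       -38
DUP       -38 -38
SUB       0
PUSH 10   0 10
SWAP      10 0
STORE 0   10
PUSH 24   10 24
STORE 0   10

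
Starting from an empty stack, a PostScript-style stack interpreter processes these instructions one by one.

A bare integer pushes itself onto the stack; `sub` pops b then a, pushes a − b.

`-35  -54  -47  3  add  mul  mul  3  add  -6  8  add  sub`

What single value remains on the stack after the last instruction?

-83159

-35 -> -35
-54 -> -35 -54
-47 -> -35 -54 -47
3   -> -35 -54 -47 3
add -> -35 -54 -44
mul -> -35 2376
mul -> -83160
3   -> -83160 3
add -> -83157
-6  -> -83157 -6
8   -> -83157 -6 8
add -> -83157 2
sub -> -83159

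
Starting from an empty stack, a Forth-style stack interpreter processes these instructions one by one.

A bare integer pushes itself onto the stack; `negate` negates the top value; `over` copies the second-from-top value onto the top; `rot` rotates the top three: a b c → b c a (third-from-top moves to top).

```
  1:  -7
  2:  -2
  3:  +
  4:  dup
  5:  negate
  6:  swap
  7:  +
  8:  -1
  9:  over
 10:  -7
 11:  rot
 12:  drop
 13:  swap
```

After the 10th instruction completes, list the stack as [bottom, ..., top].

-7     -> [-7]
-2     -> [-7, -2]
+      -> [-9]
dup    -> [-9, -9]
negate -> [-9, 9]
swap   -> [9, -9]
+      -> [0]
-1     -> [0, -1]
over   -> [0, -1, 0]
-7     -> [0, -1, 0, -7]

[0, -1, 0, -7]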